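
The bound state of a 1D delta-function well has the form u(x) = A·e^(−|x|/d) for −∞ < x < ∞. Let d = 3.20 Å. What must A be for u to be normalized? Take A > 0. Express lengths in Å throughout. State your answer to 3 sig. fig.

A ≈ 0.559 Å^(-1/2)

The normalization condition is ∫|u|² dx = 1 from −∞ to ∞.
Using ∫₀^∞ xⁿ e^(−αx) dx = n!/αⁿ⁺¹, with u = A·e^(−|x|/d), the integral evaluates to A²·[d].
Setting this equal to 1 gives A² = 1/(d).
With d = 3.20: A² = 0.3125 and A = 0.5590.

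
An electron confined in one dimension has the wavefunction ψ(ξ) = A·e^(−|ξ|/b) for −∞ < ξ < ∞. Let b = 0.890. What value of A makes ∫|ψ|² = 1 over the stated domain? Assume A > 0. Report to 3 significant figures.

Normalization requires ∫|ψ|² dξ = 1, integrated from −∞ to ∞.
Using ∫₀^∞ ξⁿ e^(−αξ) dξ = n!/αⁿ⁺¹, ∫|ψ|² dξ = A²·(b).
Setting this equal to 1 gives A² = 1/(b).
Plugging in b = 0.890 yields A = 1.060.

A ≈ 1.06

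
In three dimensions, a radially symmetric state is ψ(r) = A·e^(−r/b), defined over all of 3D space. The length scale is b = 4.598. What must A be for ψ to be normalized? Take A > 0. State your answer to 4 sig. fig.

A ≈ 0.05722

We need A² ∫|f|² 4πr² dr = 1, taking the integral from 0 to ∞.
In 3D with spherical symmetry the volume element is 4πr² dr.
Recall ∫₀^∞ r^m e^(−r/β) dr = m!·β^(m+1), the integral (without the A² prefactor) comes out to π·b^3.
Substituting b = 4.598 gives A² = 0.0032745, so A = 0.057223.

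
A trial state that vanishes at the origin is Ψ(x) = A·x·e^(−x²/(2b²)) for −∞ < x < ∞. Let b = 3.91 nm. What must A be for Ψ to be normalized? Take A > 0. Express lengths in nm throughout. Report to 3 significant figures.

We need A² ∫|f|² dx = 1, taking the integral from −∞ to ∞.
Carrying out the integral gives A² · √(π)·b^3/2.
So A² = (√(π)·b^3/2)^(−1).
With b = 3.91: A² = 0.01888 and A = 0.1374.

A ≈ 0.137 nm^(-3/2)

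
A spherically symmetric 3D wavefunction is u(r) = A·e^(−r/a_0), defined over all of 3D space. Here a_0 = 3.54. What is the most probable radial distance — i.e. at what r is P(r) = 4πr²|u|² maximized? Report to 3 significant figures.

Differentiate P(r) = 4πr²|u|² with respect to r and set to zero.
This gives r = a_0.
With a_0 = 3.54, the most probable radial distance is 3.540.

r ≈ 3.54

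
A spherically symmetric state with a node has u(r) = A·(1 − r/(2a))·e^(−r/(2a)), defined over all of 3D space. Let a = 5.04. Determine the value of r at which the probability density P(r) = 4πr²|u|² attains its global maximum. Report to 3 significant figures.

Set d/dr [P(r) = 4πr²|u|²] = 0 and solve for r > 0.
Solving yields r = a·(√(5) + 3).
With a = 5.04, the most probable radial distance is 26.39.

r ≈ 26.4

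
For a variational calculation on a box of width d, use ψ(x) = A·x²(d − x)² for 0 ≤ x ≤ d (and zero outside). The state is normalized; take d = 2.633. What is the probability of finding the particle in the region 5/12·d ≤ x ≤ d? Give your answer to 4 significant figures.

P ≈ 0.6977

|ψ|² is the probability density, so P = ∫_{5/12·d}^{d} |ψ|² dx.
Since A² = 1/(d^9/630), this is the region integral divided by the full normalization integral.
Let u = x/d; then A² and the length scale cancel, so P = ∫_{5/12}^{1} u^4·(1 - u)^4 du ÷ ∫_{0}^{1} u^4·(1 - u)^4 du.
With ∫ u^4·(1 - u)^4 du = u^5·(70·u^4 - 315·u^3 + 540·u^2 - 420·u + 126)/630 + C, the region integral is ≈ 0.00110741 and the full one is 1/630.
The result is P = 0.69767.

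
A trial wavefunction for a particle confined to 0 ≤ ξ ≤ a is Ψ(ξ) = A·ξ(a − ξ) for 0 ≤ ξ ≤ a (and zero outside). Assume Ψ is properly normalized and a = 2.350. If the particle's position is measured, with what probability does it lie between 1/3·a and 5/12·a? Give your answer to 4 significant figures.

P ≈ 0.1367

P = ∫_{1/3·a}^{5/12·a} |Ψ(ξ)|² dξ.
Since A² = 1/(a^5/30), this is the region integral divided by the full normalization integral.
Substituting u = ξ/a, A² and the length scale cancel in the ratio: P = ∫_{1/3}^{5/12} u^2·(1 - u)^2 du / ∫_{0}^{1} u^2·(1 - u)^2 du.
With ∫ u^2·(1 - u)^2 du = u^3·(6·u^2 - 15·u + 10)/30 + C, the region integral is ≈ 0.00455810 and the full one is 1/30.
The result is P = 0.13674.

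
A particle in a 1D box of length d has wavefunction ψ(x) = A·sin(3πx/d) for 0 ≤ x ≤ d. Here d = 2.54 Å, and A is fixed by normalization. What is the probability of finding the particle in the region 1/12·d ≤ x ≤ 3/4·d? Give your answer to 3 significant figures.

P ≈ 0.667

P = ∫_{1/12·d}^{3/4·d} |ψ(x)|² dx.
With A² fixed by ∫|ψ|² = 1, i.e. A² = (d/2)^(−1), substitute and integrate.
Let u = x/d; then A² and the length scale cancel, so P = ∫_{1/12}^{3/4} sin(3·π·u)^2 du ÷ ∫_{0}^{1} sin(3·π·u)^2 du.
Using ∫ sin(3·π·u)^2 du = u/2 - sin(6·π·u)/(12·π), the numerator is 1/3 and the denominator is 1/2.
Evaluating gives P = 2/3.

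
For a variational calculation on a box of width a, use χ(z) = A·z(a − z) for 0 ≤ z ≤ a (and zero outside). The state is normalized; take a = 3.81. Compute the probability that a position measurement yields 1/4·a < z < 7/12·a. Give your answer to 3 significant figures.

P = ∫_{1/4·a}^{7/12·a} |χ(z)|² dz.
Since A² = 1/(a^5/30), this is the region integral divided by the full normalization integral.
Let u = z/a; then A² and the length scale cancel, so P = ∫_{1/4}^{7/12} u^2·(1 - u)^2 du ÷ ∫_{0}^{1} u^2·(1 - u)^2 du.
With ∫ u^2·(1 - u)^2 du = u^3·(6·u^2 - 15·u + 10)/30 + C, the region integral is ≈ 0.018329 and the full one is 1/30.
The result is P = 0.5499.

P ≈ 0.550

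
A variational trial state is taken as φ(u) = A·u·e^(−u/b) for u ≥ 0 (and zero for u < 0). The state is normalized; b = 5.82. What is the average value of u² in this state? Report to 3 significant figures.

The expectation value is the |φ|²-weighted average of u^2: ∫ u^2|φ|² du.
The ratio of the moment integral to the normalization integral gives ⟨u²⟩ = 3·b^2.
Putting b = 5.82 gives 101.6.

⟨u^2⟩ ≈ 102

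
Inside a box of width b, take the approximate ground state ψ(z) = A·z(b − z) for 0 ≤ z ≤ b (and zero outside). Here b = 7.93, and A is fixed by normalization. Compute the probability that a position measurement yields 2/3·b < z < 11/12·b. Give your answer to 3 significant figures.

P ≈ 0.205

|ψ|² is the probability density, so P = ∫_{2/3·b}^{11/12·b} |ψ|² dz.
With A² fixed by ∫|ψ|² = 1, i.e. A² = (b^5/30)^(−1), substitute and integrate.
Let u = z/b; then A² and the length scale cancel, so P = ∫_{2/3}^{11/12} u^2·(1 - u)^2 du ÷ ∫_{0}^{1} u^2·(1 - u)^2 du.
An antiderivative of u^2·(1 - u)^2 is u^3·(6·u^2 - 15·u + 10)/30; evaluating from 2/3 to 11/12 gives ≈ 0.0068263, while the full integral is 1/30.
Taking the ratio, P = 0.2048.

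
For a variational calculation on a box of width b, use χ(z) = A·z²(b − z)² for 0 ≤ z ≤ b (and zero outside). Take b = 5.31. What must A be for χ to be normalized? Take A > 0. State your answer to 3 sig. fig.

The normalization condition is ∫|χ|² dz = 1 from 0 to b.
Carrying out the integral gives A² · b^9/630.
Setting this equal to 1 gives A² = 1/(b^9/630).
Plugging in b = 5.31 yields A = 0.01370.

A ≈ 0.0137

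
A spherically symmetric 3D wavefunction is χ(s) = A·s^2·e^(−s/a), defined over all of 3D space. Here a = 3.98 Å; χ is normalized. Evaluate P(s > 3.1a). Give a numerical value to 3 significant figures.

With dV = 4πs²ds, the probability is ∫|χ|² dV over s > 3.1a.
Normalization gives A² = 1/(45·π·a^7/2).
In terms of u = s/a (A², 4π and the length scale all cancel between numerator and denominator), P = [∫_{3.1}^{∞} u^6·e^(-2·u) du] / [∫_{0}^{∞} u^6·e^(-2·u) du].
An antiderivative of u^6·e^(-2·u) is -(4·u^6 + 12·u^5 + 30·u^4 + 60·u^3 + 90·u^2 + 90·u + 45)·e^(-2·u)/8; evaluating from 3.1 to ∞ gives ≈ 3.2299, while the full integral is 45/8.
This evaluates to P = 0.5742.

P ≈ 0.574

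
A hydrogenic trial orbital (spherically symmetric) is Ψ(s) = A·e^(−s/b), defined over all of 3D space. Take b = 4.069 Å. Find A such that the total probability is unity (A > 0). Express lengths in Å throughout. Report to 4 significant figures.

We need A² ∫|f|² 4πs² ds = 1, taking the integral from 0 to ∞.
The angular integral contributes 4π, leaving ∫₀^∞ s²|Ψ|² ds.
The integral (without the A² prefactor) comes out to π·b^3.
So A² = (π·b^3)^(−1).
Plugging in b = 4.069 yields A = 0.068737.

A ≈ 0.06874 Å^(-3/2)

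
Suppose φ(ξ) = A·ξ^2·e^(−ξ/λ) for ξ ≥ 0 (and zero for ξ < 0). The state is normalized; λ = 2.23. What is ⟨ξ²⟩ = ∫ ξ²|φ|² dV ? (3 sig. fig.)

By definition ⟨ξ²⟩ = ∫ ξ^2 |φ(ξ)|² dξ.
Evaluating both integrals, ⟨ξ²⟩ = 15·λ^2/2.
Putting λ = 2.23 gives 37.30.

⟨ξ^2⟩ ≈ 37.3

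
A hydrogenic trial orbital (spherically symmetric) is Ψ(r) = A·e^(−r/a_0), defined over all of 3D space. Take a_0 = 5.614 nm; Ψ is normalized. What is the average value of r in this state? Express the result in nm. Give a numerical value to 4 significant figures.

⟨r⟩ ≈ 8.421 nm

By definition ⟨r⟩ = ∫ r |Ψ(r)|² 4πr² dr.
Recall ∫₀^∞ r^m e^(−r/β) dr = m!·β^(m+1), evaluating both integrals, ⟨r⟩ = 3·a_0/2.
Putting a_0 = 5.614 gives 8.4210.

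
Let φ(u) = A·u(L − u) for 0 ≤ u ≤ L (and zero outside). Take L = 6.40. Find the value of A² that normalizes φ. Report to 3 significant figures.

A^2 ≈ 0.00279

Require ∫ |φ|² du = 1 over the whole domain.
The integral (without the A² prefactor) comes out to L^5/30.
With L = 6.40: A² = 0.002794 and A = 0.05286.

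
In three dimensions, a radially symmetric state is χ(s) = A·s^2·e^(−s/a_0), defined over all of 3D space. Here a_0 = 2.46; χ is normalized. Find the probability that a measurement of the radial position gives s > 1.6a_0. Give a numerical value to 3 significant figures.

P ≈ 0.955

Integrate the radial probability density 4πs²|χ|² over s > 1.6a_0.
Normalization gives A² = 1/(45·π·a_0^7/2).
Let u = s/a_0; then A², 4π and the length scale all cancel, so P = ∫_{1.6}^{∞} u^6·e^(-2·u) du ÷ ∫_{0}^{∞} u^6·e^(-2·u) du.
With ∫ u^6·e^(-2·u) du = -(4·u^6 + 12·u^5 + 30·u^4 + 60·u^3 + 90·u^2 + 90·u + 45)·e^(-2·u)/8 + C, the region integral is ≈ 5.3740 and the full one is 45/8.
The region integral divided by the full integral gives P = 0.9554.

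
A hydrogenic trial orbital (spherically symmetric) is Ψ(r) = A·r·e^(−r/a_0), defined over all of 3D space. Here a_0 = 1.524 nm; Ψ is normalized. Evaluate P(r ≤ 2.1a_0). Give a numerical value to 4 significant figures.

Integrate the radial probability density 4πr²|Ψ|² over r ≤ 2.1a_0.
The full normalization integral is A²·[3·π·a_0^5] = 1, fixing A².
In terms of u = r/a_0 (A², 4π and the length scale all cancel between numerator and denominator), P = [∫_{0}^{2.1} u^4·e^(-2·u) du] / [∫_{0}^{∞} u^4·e^(-2·u) du].
An antiderivative of u^4·e^(-2·u) is -(u^4/2 + u^3 + 3·u^2/2 + 3·u/2 + 3/4)·e^(-2·u); evaluating from 0 to 2.1 gives ≈ 0.307630, while the full integral is 3/4.
Taking the ratio yields P = 0.41017.

P ≈ 0.4102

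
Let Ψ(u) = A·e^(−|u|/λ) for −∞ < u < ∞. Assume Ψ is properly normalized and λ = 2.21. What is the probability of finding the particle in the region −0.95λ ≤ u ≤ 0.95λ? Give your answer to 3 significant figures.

P = ∫_{−0.95λ}^{0.95λ} |Ψ(u)|² du.
The normalization integral ∫|Ψ|²du over the whole domain equals λ·A², and A² cancels in the ratio.
Both integrals are even about u = 0, so only the u ≥ 0 halves are needed (the factors of 2 cancel). In terms of t = u/λ (A² and the length scale cancel between numerator and denominator), P = [∫_{0}^{0.95} e^(-2·t) dt] / [∫_{0}^{∞} e^(-2·t) dt].
An antiderivative of e^(-2·t) is -e^(-2·t)/2; evaluating from 0 to 0.95 gives 1/2 - e^(-19/10)/2, while the full integral is 1/2.
Evaluating gives P = 0.8504.

P ≈ 0.850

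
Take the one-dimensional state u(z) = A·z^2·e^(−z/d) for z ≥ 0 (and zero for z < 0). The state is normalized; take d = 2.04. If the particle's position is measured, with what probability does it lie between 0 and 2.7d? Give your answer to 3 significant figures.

P ≈ 0.627

P = ∫_{0}^{2.7d} |u(z)|² dz.
With A² fixed by ∫|u|² = 1, i.e. A² = (3·d^5/4)^(−1), substitute and integrate.
Let t = z/d; then A² and the length scale cancel, so P = ∫_{0}^{2.7} t^4·e^(-2·t) dt ÷ ∫_{0}^{∞} t^4·e^(-2·t) dt.
With ∫ t^4·e^(-2·t) dt = -(t^4/2 + t^3 + 3·t^2/2 + 3·t/2 + 3/4)·e^(-2·t) + C, the region integral is ≈ 0.47002 and the full one is 3/4.
Evaluating gives P = 0.6267.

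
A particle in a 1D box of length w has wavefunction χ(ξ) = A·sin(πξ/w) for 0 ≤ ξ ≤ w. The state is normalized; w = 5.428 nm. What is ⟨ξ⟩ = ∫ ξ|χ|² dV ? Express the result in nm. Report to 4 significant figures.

⟨ξ⟩ ≈ 2.714 nm

⟨ξ⟩ = ∫ ξ |χ|² dξ over the full domain.
Using sin²θ = (1 − cos 2θ)/2, since the A² factors cancel between numerator and denominator, ⟨ξ⟩ = w/2.
Putting w = 5.428 gives 2.7140.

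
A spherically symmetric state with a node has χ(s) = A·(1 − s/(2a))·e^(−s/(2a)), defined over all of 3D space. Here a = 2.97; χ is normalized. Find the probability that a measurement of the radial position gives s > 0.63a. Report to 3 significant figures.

P ≈ 0.984

P = ∫ |χ|² 4πs² ds over s > 0.63a.
The full normalization integral is A²·[8·π·a^3] = 1, fixing A².
In terms of u = s/a (A², 4π and the length scale all cancel between numerator and denominator), P = [∫_{0.63}^{∞} u^2·(1 - u/2)^2·e^(-u) du] / [∫_{0}^{∞} u^2·(1 - u/2)^2·e^(-u) du].
An antiderivative of u^2·(1 - u/2)^2·e^(-u) is -(u^4/4 + u^2 + 2·u + 2)·e^(-u); evaluating from 0.63 to ∞ gives ≈ 1.9686, while the full integral is 2.
This evaluates to P = 0.9843.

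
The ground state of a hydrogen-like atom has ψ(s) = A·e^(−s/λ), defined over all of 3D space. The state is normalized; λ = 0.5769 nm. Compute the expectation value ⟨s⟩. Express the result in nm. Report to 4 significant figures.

⟨s⟩ ≈ 0.8654 nm

⟨s⟩ = ∫ s |ψ|² 4πs² ds over the full domain.
The ratio of the moment integral to the normalization integral gives ⟨s⟩ = 3·λ/2.
Putting λ = 0.5769 gives 0.86535.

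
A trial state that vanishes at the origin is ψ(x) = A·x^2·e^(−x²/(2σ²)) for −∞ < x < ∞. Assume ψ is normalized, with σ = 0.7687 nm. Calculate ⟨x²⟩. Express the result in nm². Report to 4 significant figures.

⟨x^2⟩ ≈ 1.477 nm^2

By definition ⟨x²⟩ = ∫ x^2 |ψ(x)|² dx.
Differentiating ∫e^(−αx²) dx = √(π/α) under α to get the higher moments, the ratio of the moment integral to the normalization integral gives ⟨x²⟩ = 5·σ^2/2.
With σ = 0.7687, ⟨x^2⟩ = 1.4772.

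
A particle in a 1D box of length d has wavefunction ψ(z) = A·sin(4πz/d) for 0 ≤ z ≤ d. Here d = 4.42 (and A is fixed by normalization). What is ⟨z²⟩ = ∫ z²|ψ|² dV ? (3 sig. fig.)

⟨z^2⟩ ≈ 6.45

The expectation value is the |ψ|²-weighted average of z^2: ∫ z^2|ψ|² dz.
Using sin²θ = (1 − cos 2θ)/2, since the A² factors cancel between numerator and denominator, ⟨z²⟩ = -d^2/(32·π^2) + d^2/3.
Putting d = 4.42 gives 6.450.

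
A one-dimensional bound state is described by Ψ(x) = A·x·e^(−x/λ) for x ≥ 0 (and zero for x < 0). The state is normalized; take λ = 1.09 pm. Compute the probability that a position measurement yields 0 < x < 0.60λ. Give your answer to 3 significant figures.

P = ∫_{0}^{0.60λ} |Ψ(x)|² dx.
Since A² = 1/(λ^3/4), this is the region integral divided by the full normalization integral.
In terms of u = x/λ (A² and the length scale cancel between numerator and denominator), P = [∫_{0}^{0.60} u^2·e^(-2·u) du] / [∫_{0}^{∞} u^2·e^(-2·u) du].
With ∫ u^2·e^(-2·u) du = -(2·u^2 + 2·u + 1)·e^(-2·u)/4 + C, the region integral is 1/4 - 73·e^(-6/5)/100 and the full one is 1/4.
This works out to P = 0.1205.

P ≈ 0.121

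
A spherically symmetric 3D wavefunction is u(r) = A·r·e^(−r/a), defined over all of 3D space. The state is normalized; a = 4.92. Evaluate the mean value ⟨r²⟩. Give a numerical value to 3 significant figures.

⟨r^2⟩ ≈ 182

The expectation value is the |u|²-weighted average of r^2: ∫ r^2|u|² 4πr² dr.
Evaluating both integrals, ⟨r²⟩ = 15·a^2/2.
With a = 4.92, ⟨r^2⟩ = 181.5.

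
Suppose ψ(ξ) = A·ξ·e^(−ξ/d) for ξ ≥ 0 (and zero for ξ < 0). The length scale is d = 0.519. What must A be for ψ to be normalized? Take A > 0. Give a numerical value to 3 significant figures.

A ≈ 5.35

Normalization requires ∫|ψ|² dξ = 1, integrated from 0 to ∞.
Recall ∫₀^∞ ξ^m e^(−ξ/β) dξ = m!·β^(m+1), with ψ = A·ξ·e^(−ξ/d), the integral evaluates to A²·[d^3/4].
So A² = (d^3/4)^(−1).
With d = 0.519: A² = 28.61 and A = 5.349.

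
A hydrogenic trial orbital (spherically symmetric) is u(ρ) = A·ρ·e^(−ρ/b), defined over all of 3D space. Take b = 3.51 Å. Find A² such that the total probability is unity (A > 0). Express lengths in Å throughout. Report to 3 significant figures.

A^2 ≈ 0.000199 Å^(-5)

The normalization condition is ∫|u|² 4πρ² dρ = 1 from 0 to ∞.
In 3D with spherical symmetry the volume element is 4πρ² dρ.
With u = A·ρ·e^(−ρ/b), the integral evaluates to A²·[3·π·b^5].
Setting this equal to 1 gives A² = 1/(3·π·b^5).
Substituting b = 3.51 gives A² = 0.0001992, so A = 0.01411.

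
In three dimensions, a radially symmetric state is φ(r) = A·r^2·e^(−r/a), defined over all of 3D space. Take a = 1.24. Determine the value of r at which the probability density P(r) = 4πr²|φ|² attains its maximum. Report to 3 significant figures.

r ≈ 3.72

The maximum of P(r) = 4πr²|φ|² occurs where its derivative vanishes.
Solving yields r = 3·a.
With a = 1.24, the most probable radial distance is 3.720.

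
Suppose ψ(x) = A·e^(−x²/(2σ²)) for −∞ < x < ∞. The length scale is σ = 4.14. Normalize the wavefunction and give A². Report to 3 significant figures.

A^2 ≈ 0.136

The normalization condition is ∫|ψ|² dx = 1 from −∞ to ∞.
With ∫_{−∞}^{∞} x^(2m) e^(−αx²) dx = (2m−1)!!·√π / (2^m α^(m+1/2)), carrying out the integral gives A² · √(π)·σ.
Hence A² = 1/[√(π)·σ].
Substituting σ = 4.14 gives A² = 0.1363, so A = 0.3692.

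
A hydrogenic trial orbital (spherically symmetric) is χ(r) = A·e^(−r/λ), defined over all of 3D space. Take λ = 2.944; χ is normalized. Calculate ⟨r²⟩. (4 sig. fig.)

⟨r^2⟩ ≈ 26.00

By definition ⟨r²⟩ = ∫ r^2 |χ(r)|² 4πr² dr.
Recall ∫₀^∞ r^m e^(−r/β) dr = m!·β^(m+1), since the A² factors cancel between numerator and denominator, ⟨r²⟩ = 3·λ^2.
Putting λ = 2.944 gives 26.001.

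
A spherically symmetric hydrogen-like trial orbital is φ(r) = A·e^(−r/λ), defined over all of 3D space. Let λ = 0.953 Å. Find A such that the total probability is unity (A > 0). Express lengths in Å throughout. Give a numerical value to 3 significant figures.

A ≈ 0.606 Å^(-3/2)

Require ∫ |φ|² 4πr² dr = 1 over the whole domain.
With φ = A·e^(−r/λ), the integral evaluates to A²·[π·λ^3].
Hence A² = 1/[π·λ^3].
Substituting λ = 0.953 gives A² = 0.3678, so A = 0.6064.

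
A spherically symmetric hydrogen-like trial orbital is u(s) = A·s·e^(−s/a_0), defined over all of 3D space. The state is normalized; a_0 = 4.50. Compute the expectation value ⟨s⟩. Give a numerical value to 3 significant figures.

⟨s⟩ ≈ 11.3

⟨s⟩ = ∫ s |u|² 4πs² ds over the full domain.
Recall ∫₀^∞ s^m e^(−s/β) ds = m!·β^(m+1), evaluating both integrals, ⟨s⟩ = 5·a_0/2.
Putting a_0 = 4.50 gives 11.25.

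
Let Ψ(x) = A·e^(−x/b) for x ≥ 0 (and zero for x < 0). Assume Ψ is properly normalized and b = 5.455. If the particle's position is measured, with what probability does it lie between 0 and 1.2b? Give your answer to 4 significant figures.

P ≈ 0.9093

|Ψ|² is the probability density, so P = ∫_{0}^{1.2b} |Ψ|² dx.
The normalization integral ∫|Ψ|²dx over the whole domain equals b/2·A², and A² cancels in the ratio.
Let u = x/b; then A² and the length scale cancel, so P = ∫_{0}^{1.2} e^(-2·u) du ÷ ∫_{0}^{∞} e^(-2·u) du.
With ∫ e^(-2·u) du = -e^(-2·u)/2 + C, the region integral is 1/2 - e^(-12/5)/2 and the full one is 1/2.
Taking the ratio, P = 0.90928.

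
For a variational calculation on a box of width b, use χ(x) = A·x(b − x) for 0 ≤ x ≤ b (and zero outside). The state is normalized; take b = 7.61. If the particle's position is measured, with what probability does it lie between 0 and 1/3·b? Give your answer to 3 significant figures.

P ≈ 0.210

|χ|² is the probability density, so P = ∫_{0}^{1/3·b} |χ|² dx.
With A² fixed by ∫|χ|² = 1, i.e. A² = (b^5/30)^(−1), substitute and integrate.
Substituting u = x/b, A² and the length scale cancel in the ratio: P = ∫_{0}^{1/3} u^2·(1 - u)^2 du / ∫_{0}^{1} u^2·(1 - u)^2 du.
With ∫ u^2·(1 - u)^2 du = u^3·(6·u^2 - 15·u + 10)/30 + C, the region integral is 17/2430 and the full one is 1/30.
Taking the ratio, P = 17/81.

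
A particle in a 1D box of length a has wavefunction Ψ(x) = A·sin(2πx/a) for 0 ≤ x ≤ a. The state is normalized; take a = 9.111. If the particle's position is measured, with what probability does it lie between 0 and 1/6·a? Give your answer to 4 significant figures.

P ≈ 0.09775

|Ψ|² is the probability density, so P = ∫_{0}^{1/6·a} |Ψ|² dx.
With A² fixed by ∫|Ψ|² = 1, i.e. A² = (a/2)^(−1), substitute and integrate.
In terms of u = x/a (A² and the length scale cancel between numerator and denominator), P = [∫_{0}^{1/6} sin(2·π·u)^2 du] / [∫_{0}^{1} sin(2·π·u)^2 du].
Using ∫ sin(2·π·u)^2 du = u/2 - sin(4·π·u)/(8·π), the numerator is -√(3)/(16·π) + 1/12 and the denominator is 1/2.
Taking the ratio, P = (-√(3)/8 + π/6)/π.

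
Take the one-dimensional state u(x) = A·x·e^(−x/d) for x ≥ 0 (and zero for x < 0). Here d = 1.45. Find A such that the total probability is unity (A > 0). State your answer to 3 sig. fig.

We need A² ∫|f|² dx = 1, taking the integral from 0 to ∞.
Using ∫₀^∞ xⁿ e^(−αx) dx = n!/αⁿ⁺¹, carrying out the integral gives A² · d^3/4.
Substituting d = 1.45 gives A² = 1.312, so A = 1.145.

A ≈ 1.15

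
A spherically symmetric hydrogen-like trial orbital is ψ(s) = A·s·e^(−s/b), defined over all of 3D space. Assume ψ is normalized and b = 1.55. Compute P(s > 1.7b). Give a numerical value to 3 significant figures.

Integrate the radial probability density 4πs²|ψ|² over s > 1.7b.
The full normalization integral is A²·[3·π·b^5] = 1, fixing A².
Let u = s/b; then A², 4π and the length scale all cancel, so P = ∫_{1.7}^{∞} u^4·e^(-2·u) du ÷ ∫_{0}^{∞} u^4·e^(-2·u) du.
Using ∫ u^4·e^(-2·u) du = -(u^4/2 + u^3 + 3·u^2/2 + 3·u/2 + 3/4)·e^(-2·u), the numerator is ≈ 0.55814 and the denominator is 3/4.
Taking the ratio yields P = 0.7442.

P ≈ 0.744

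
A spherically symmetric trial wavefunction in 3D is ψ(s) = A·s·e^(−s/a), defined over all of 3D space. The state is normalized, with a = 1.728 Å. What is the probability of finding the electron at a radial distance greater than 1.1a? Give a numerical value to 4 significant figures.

Integrate the radial probability density 4πs²|ψ|² over s > 1.1a.
The full normalization integral is A²·[3·π·a^5] = 1, fixing A².
Substituting u = s/a, A², 4π and the length scale all cancel in the ratio: P = ∫_{1.1}^{∞} u^4·e^(-2·u) du / ∫_{0}^{∞} u^4·e^(-2·u) du.
Using ∫ u^4·e^(-2·u) du = -(u^4/2 + u^3 + 3·u^2/2 + 3·u/2 + 3/4)·e^(-2·u), the numerator is ≈ 0.695628 and the denominator is 3/4.
The region integral divided by the full integral gives P = 0.92750.

P ≈ 0.9275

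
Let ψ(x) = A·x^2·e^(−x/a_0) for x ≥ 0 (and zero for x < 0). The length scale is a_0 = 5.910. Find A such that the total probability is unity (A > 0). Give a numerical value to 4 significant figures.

Normalization requires ∫|ψ|² dx = 1, integrated from 0 to ∞.
∫|ψ|² dx = A²·(3·a_0^5/4).
Setting this equal to 1 gives A² = 1/(3·a_0^5/4).
Substituting a_0 = 5.910 gives A² = 0.00018493, so A = 0.013599.

A ≈ 0.01360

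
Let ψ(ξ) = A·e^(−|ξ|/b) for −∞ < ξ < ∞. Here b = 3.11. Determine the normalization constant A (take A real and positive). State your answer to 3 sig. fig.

Normalization requires ∫|ψ|² dξ = 1, integrated from −∞ to ∞.
The integral (without the A² prefactor) comes out to b.
Plugging in b = 3.11 yields A = 0.5670.

A ≈ 0.567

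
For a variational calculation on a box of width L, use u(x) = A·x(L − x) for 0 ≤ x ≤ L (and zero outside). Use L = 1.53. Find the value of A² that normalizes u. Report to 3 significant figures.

A^2 ≈ 3.58

Require ∫ |u|² dx = 1 over the whole domain.
Expanding the polynomial and integrating term by term, ∫|u|² dx = A²·(L^5/30).
With L = 1.53: A² = 3.578 and A = 1.892.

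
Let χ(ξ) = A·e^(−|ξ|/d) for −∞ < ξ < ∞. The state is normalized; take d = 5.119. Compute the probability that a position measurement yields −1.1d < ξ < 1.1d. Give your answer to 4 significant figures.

The probability is P = ∫ |χ|² dξ over [−1.1d, 1.1d].
The normalization integral ∫|χ|²dξ over the whole domain equals d·A², and A² cancels in the ratio.
Both integrals are even about ξ = 0, so only the ξ ≥ 0 halves are needed (the factors of 2 cancel). In terms of u = ξ/d (A² and the length scale cancel between numerator and denominator), P = [∫_{0}^{1.1} e^(-2·u) du] / [∫_{0}^{∞} e^(-2·u) du].
An antiderivative of e^(-2·u) is -e^(-2·u)/2; evaluating from 0 to 1.1 gives 1/2 - e^(-11/5)/2, while the full integral is 1/2.
The result is P = 0.88920.

P ≈ 0.8892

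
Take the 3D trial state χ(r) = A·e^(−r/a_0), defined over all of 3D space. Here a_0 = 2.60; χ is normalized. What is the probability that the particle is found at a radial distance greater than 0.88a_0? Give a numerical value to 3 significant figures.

P = ∫ |χ|² 4πr² dr over r > 0.88a_0.
Normalization gives A² = 1/(π·a_0^3).
Substituting u = r/a_0, A², 4π and the length scale all cancel in the ratio: P = ∫_{0.88}^{∞} u^2·e^(-2·u) du / ∫_{0}^{∞} u^2·e^(-2·u) du.
With ∫ u^2·e^(-2·u) du = -(2·u^2 + 2·u + 1)·e^(-2·u)/4 + C, the region integral is 2693·e^(-44/25)/2500 and the full one is 1/4.
This evaluates to P = 0.7413.

P ≈ 0.741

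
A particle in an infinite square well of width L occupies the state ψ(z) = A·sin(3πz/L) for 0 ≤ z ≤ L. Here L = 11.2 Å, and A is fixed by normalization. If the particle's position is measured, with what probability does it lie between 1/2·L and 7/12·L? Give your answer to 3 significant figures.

P ≈ 0.136

P = ∫_{1/2·L}^{7/12·L} |ψ(z)|² dz.
With A² fixed by ∫|ψ|² = 1, i.e. A² = (L/2)^(−1), substitute and integrate.
In terms of u = z/L (A² and the length scale cancel between numerator and denominator), P = [∫_{1/2}^{7/12} sin(3·π·u)^2 du] / [∫_{0}^{1} sin(3·π·u)^2 du].
With ∫ sin(3·π·u)^2 du = u/2 - sin(6·π·u)/(12·π) + C, the region integral is 1/(12·π) + 1/24 and the full one is 1/2.
Evaluating gives P = (2 + π)/(12·π).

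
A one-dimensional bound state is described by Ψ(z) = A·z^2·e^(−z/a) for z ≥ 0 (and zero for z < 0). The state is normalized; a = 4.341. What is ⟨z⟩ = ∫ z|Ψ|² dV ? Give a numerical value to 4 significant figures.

⟨z⟩ = ∫ z |Ψ|² dz over the full domain.
Recall ∫₀^∞ z^m e^(−z/β) dz = m!·β^(m+1), evaluating both integrals, ⟨z⟩ = 5·a/2.
With a = 4.341, ⟨z⟩ = 10.853.

⟨z⟩ ≈ 10.85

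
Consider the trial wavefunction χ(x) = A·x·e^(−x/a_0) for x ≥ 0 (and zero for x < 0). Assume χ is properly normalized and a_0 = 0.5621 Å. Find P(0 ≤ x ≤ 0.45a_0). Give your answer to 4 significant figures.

P ≈ 0.06286

The probability is P = ∫ |χ|² dx over [0, 0.45a_0].
The normalization integral ∫|χ|²dx over the whole domain equals a_0^3/4·A², and A² cancels in the ratio.
In terms of u = x/a_0 (A² and the length scale cancel between numerator and denominator), P = [∫_{0}^{0.45} u^2·e^(-2·u) du] / [∫_{0}^{∞} u^2·e^(-2·u) du].
Using ∫ u^2·e^(-2·u) du = -(2·u^2 + 2·u + 1)·e^(-2·u)/4, the numerator is 1/4 - 461·e^(-9/10)/800 and the denominator is 1/4.
Taking the ratio, P = 0.062857.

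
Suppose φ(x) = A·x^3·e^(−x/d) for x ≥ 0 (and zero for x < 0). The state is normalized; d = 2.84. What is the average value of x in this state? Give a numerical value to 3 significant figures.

⟨x⟩ ≈ 9.94

The expectation value is the |φ|²-weighted average of x: ∫ x|φ|² dx.
Since the A² factors cancel between numerator and denominator, ⟨x⟩ = 7·d/2.
Putting d = 2.84 gives 9.940.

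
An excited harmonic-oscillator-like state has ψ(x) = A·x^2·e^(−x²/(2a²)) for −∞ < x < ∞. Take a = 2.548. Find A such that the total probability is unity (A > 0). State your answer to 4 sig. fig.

A ≈ 0.08369

The normalization condition is ∫|ψ|² dx = 1 from −∞ to ∞.
With ψ = A·x^2·e^(−x²/(2a²)), the integral evaluates to A²·[3·√(π)·a^5/4].
Hence A² = 1/[3·√(π)·a^5/4].
With a = 2.548: A² = 0.0070043 and A = 0.083692.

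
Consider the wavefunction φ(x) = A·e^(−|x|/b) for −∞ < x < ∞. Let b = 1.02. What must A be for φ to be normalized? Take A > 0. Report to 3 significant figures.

A ≈ 0.990

The normalization condition is ∫|φ|² dx = 1 from −∞ to ∞.
Using ∫₀^∞ xⁿ e^(−αx) dx = n!/αⁿ⁺¹, ∫|φ|² dx = A²·(b).
Hence A² = 1/[b].
Substituting b = 1.02 gives A² = 0.9804, so A = 0.9901.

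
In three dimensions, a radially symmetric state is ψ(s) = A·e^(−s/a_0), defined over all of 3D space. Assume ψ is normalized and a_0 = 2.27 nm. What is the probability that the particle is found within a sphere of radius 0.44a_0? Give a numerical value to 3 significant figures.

With dV = 4πs²ds, the probability is ∫|ψ|² dV over s ≤ 0.44a_0.
The full normalization integral is A²·[π·a_0^3] = 1, fixing A².
Substituting u = s/a_0, A², 4π and the length scale all cancel in the ratio: P = ∫_{0}^{0.44} u^2·e^(-2·u) du / ∫_{0}^{∞} u^2·e^(-2·u) du.
An antiderivative of u^2·e^(-2·u) is -(2·u^2 + 2·u + 1)·e^(-2·u)/4; evaluating from 0 to 0.44 gives 1/4 - 1417·e^(-22/25)/2500, while the full integral is 1/4.
Taking the ratio yields P = 0.05960.

P ≈ 0.0596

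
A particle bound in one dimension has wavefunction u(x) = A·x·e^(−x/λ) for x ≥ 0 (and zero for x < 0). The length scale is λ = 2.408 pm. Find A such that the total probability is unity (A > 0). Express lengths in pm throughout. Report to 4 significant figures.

A ≈ 0.5352 pm^(-3/2)

Require ∫ |u|² dx = 1 over the whole domain.
With ∫₀^∞ x^2 e^(−αx) dx = 2!/α^3, ∫|u|² dx = A²·(λ^3/4).
Hence A² = 1/[λ^3/4].
Plugging in λ = 2.408 yields A = 0.53524.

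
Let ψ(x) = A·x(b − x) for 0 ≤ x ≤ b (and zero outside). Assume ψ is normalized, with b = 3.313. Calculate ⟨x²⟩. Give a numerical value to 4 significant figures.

The expectation value is the |ψ|²-weighted average of x^2: ∫ x^2|ψ|² dx.
Since the A² factors cancel between numerator and denominator, ⟨x²⟩ = 2·b^2/7.
With b = 3.313, ⟨x^2⟩ = 3.1360.

⟨x^2⟩ ≈ 3.136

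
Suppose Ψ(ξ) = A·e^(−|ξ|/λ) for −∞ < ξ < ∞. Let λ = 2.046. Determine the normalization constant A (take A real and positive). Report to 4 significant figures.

A ≈ 0.6991

The normalization condition is ∫|Ψ|² dξ = 1 from −∞ to ∞.
With ∫₀^∞ ξ^0 e^(−αξ) dξ = 0!/α^1, with Ψ = A·e^(−|ξ|/λ), the integral evaluates to A²·[λ].
Hence A² = 1/[λ].
Substituting λ = 2.046 gives A² = 0.48876, so A = 0.69911.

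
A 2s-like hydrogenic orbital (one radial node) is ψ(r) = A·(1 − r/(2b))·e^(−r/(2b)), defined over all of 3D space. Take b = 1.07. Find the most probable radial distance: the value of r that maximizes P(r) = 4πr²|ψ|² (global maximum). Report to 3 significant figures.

r ≈ 5.60

The maximum of P(r) = 4πr²|ψ|² occurs where its derivative vanishes.
This gives r = b·(√(5) + 3).
With b = 1.07, the most probable radial distance is 5.603.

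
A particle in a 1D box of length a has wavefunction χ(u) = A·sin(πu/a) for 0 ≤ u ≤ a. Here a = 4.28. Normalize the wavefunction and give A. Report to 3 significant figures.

A ≈ 0.684

We need A² ∫|f|² du = 1, taking the integral from 0 to a.
Using sin²θ = (1 − cos 2θ)/2, with χ = A·sin(πu/a), the integral evaluates to A²·[a/2].
Hence A² = 1/[a/2].
With a = 4.28: A² = 0.4673 and A = 0.6836.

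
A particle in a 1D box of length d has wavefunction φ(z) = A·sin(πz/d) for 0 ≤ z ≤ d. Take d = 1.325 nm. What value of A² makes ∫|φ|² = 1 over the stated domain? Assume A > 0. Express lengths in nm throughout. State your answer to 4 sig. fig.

Require ∫ |φ|² dz = 1 over the whole domain.
The integral (without the A² prefactor) comes out to d/2.
So A² = (d/2)^(−1).
Plugging in d = 1.325 yields A = 1.2286.

A^2 ≈ 1.509 nm^(-1)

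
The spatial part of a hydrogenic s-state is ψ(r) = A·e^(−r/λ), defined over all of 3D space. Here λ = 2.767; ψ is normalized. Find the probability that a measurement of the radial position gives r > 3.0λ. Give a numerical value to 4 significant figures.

Integrate the radial probability density 4πr²|ψ|² over r > 3.0λ.
Normalization gives A² = 1/(π·λ^3).
In terms of u = r/λ (A², 4π and the length scale all cancel between numerator and denominator), P = [∫_{3.0}^{∞} u^2·e^(-2·u) du] / [∫_{0}^{∞} u^2·e^(-2·u) du].
Using ∫ u^2·e^(-2·u) du = -(2·u^2 + 2·u + 1)·e^(-2·u)/4, the numerator is 25·e^(-6)/4 and the denominator is 1/4.
Taking the ratio yields P = 0.061969.

P ≈ 0.06197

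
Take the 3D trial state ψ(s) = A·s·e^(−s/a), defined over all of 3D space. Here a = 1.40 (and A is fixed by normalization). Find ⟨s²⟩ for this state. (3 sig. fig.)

The expectation value is the |ψ|²-weighted average of s^2: ∫ s^2|ψ|² 4πs² ds.
Since the A² factors cancel between numerator and denominator, ⟨s²⟩ = 15·a^2/2.
Putting a = 1.40 gives 14.70.

⟨s^2⟩ ≈ 14.7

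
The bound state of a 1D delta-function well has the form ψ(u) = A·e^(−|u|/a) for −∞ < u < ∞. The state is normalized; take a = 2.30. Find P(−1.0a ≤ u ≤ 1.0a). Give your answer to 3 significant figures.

P ≈ 0.865

P = ∫_{−1.0a}^{1.0a} |ψ(u)|² du.
With A² fixed by ∫|ψ|² = 1, i.e. A² = (a)^(−1), substitute and integrate.
Both integrals are even about u = 0, so only the u ≥ 0 halves are needed (the factors of 2 cancel). Substituting t = u/a, A² and the length scale cancel in the ratio: P = ∫_{0}^{1.0} e^(-2·t) dt / ∫_{0}^{∞} e^(-2·t) dt.
With ∫ e^(-2·t) dt = -e^(-2·t)/2 + C, the region integral is 1/2 - e^(-2)/2 and the full one is 1/2.
This works out to P = 0.8647.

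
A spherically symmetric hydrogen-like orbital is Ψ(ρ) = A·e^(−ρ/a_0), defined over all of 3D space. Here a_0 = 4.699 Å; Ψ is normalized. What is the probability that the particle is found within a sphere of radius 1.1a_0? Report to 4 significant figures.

Integrate the radial probability density 4πρ²|Ψ|² over ρ ≤ 1.1a_0.
The full normalization integral is A²·[π·a_0^3] = 1, fixing A².
In terms of u = ρ/a_0 (A², 4π and the length scale all cancel between numerator and denominator), P = [∫_{0}^{1.1} u^2·e^(-2·u) du] / [∫_{0}^{∞} u^2·e^(-2·u) du].
With ∫ u^2·e^(-2·u) du = -(2·u^2 + 2·u + 1)·e^(-2·u)/4 + C, the region integral is 1/4 - 281·e^(-11/5)/200 and the full one is 1/4.
The region integral divided by the full integral gives P = 0.37729.

P ≈ 0.3773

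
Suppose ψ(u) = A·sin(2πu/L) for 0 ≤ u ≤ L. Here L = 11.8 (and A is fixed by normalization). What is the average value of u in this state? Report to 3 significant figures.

The expectation value is the |ψ|²-weighted average of u: ∫ u|ψ|² du.
The ratio of the moment integral to the normalization integral gives ⟨u⟩ = L/2.
Putting L = 11.8 gives 5.900.

⟨u⟩ ≈ 5.90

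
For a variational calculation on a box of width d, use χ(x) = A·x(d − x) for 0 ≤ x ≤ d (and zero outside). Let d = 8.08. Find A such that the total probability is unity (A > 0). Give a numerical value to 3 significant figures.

Normalization requires ∫|χ|² dx = 1, integrated from 0 to d.
Expanding the polynomial and integrating term by term, the integral (without the A² prefactor) comes out to d^5/30.
Plugging in d = 8.08 yields A = 0.02951.

A ≈ 0.0295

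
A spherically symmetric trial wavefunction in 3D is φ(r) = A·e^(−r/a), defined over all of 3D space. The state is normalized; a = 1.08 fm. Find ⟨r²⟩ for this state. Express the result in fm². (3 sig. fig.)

⟨r²⟩ = ∫ r^2 |φ|² 4πr² dr over the full domain.
Recall ∫₀^∞ r^m e^(−r/β) dr = m!·β^(m+1), since the A² factors cancel between numerator and denominator, ⟨r²⟩ = 3·a^2.
Putting a = 1.08 gives 3.499.

⟨r^2⟩ ≈ 3.50 fm^2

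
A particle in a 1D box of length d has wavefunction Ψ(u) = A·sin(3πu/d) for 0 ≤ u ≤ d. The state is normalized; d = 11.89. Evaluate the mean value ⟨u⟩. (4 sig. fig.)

⟨u⟩ ≈ 5.945

The expectation value is the |Ψ|²-weighted average of u: ∫ u|Ψ|² du.
Using sin²θ = (1 − cos 2θ)/2, since the A² factors cancel between numerator and denominator, ⟨u⟩ = d/2.
With d = 11.89, ⟨u⟩ = 5.9450.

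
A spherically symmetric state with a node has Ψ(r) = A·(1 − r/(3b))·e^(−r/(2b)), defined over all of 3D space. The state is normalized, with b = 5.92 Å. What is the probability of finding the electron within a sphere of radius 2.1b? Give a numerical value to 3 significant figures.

P ≈ 0.331

With dV = 4πr²dr, the probability is ∫|Ψ|² dV over r ≤ 2.1b.
Normalization gives A² = 1/(8·π·b^3/3).
Substituting u = r/b, A², 4π and the length scale all cancel in the ratio: P = ∫_{0}^{2.1} u^2·(1 - u/3)^2·e^(-u) du / ∫_{0}^{∞} u^2·(1 - u/3)^2·e^(-u) du.
With ∫ u^2·(1 - u/3)^2·e^(-u) du = (-u^4 + 2·u^3 - 3·u^2 - 6·u - 6)·e^(-u)/9 + C, the region integral is ≈ 0.22098 and the full one is 2/3.
This evaluates to P = 0.3315.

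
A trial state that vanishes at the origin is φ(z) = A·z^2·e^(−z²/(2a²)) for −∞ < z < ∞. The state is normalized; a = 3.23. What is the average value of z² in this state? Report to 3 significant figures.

⟨z^2⟩ ≈ 26.1

By definition ⟨z²⟩ = ∫ z^2 |φ(z)|² dz.
Evaluating both integrals, ⟨z²⟩ = 5·a^2/2.
With a = 3.23, ⟨z^2⟩ = 26.08.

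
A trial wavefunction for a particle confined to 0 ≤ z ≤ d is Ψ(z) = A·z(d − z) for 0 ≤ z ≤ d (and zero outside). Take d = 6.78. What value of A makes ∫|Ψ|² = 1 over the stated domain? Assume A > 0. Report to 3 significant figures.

We need A² ∫|f|² dz = 1, taking the integral from 0 to d.
The integral (without the A² prefactor) comes out to d^5/30.
Plugging in d = 6.78 yields A = 0.04576.

A ≈ 0.0458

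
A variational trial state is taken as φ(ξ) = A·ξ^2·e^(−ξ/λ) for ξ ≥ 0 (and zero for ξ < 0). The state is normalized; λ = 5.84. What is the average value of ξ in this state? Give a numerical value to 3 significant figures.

By definition ⟨ξ⟩ = ∫ ξ |φ(ξ)|² dξ.
Recall ∫₀^∞ ξ^m e^(−ξ/β) dξ = m!·β^(m+1), the ratio of the moment integral to the normalization integral gives ⟨ξ⟩ = 5·λ/2.
With λ = 5.84, ⟨ξ⟩ = 14.60.

⟨ξ⟩ ≈ 14.6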